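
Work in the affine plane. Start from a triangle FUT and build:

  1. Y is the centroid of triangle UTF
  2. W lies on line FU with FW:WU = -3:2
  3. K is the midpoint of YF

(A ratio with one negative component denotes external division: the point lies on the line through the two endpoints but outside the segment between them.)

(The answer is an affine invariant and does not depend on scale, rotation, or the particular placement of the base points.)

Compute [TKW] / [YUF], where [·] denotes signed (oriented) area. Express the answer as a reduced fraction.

[TKW]:[YUF] = -7

Work in coordinates with F = (0, 0), U = (1, 0), T = (0, 1).
1. Y is the centroid of triangle UTF ⇒ Y = (1/3, 1/3)
2. W lies on line FU with FW:WU = -3:2 ⇒ W = (3, 0)
3. K is the midpoint of YF ⇒ K = (1/6, 1/6)
2·[TKW] = 7/3, 2·[YUF] = -1/3
[TKW]:[YUF] = 7/3:-1/3 = -7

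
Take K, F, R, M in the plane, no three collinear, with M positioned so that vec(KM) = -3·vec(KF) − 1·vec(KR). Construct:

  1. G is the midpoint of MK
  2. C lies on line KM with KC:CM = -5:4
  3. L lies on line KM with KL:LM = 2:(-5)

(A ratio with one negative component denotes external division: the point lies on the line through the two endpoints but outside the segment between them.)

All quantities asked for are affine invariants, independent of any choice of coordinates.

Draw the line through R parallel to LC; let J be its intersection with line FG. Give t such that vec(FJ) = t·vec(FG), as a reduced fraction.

t = 4

Assign K = (0, 0), F = (1, 0), R = (0, 1), M = (-3, -1) — the answer is frame-independent, so this choice is without loss of generality.
1. G is the midpoint of MK ⇒ G = (-3/2, -1/2)
2. C lies on line KM with KC:CM = -5:4 ⇒ C = (-15, -5)
3. L lies on line KM with KL:LM = 2:(-5) ⇒ L = (2, 2/3)
through R parallel to LC: direction (-17, -17/3); meets FG at J = (-9, -2)
J = F + t·(G−F) with t = 4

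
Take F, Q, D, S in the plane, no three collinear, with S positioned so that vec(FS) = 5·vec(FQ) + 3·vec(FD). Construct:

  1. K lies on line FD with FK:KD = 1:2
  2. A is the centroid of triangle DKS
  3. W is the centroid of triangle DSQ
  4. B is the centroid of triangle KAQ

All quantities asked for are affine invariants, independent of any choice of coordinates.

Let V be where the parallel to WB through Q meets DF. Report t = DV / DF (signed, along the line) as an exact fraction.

Work in coordinates with F = (0, 0), Q = (1, 0), D = (0, 1), S = (5, 3).
1. K lies on line FD with FK:KD = 1:2 ⇒ K = (0, 1/3)
2. A is the centroid of triangle DKS ⇒ A = (5/3, 13/9)
3. W is the centroid of triangle DSQ ⇒ W = (2, 4/3)
4. B is the centroid of triangle KAQ ⇒ B = (8/9, 16/27)
through Q parallel to WB: direction (-10/9, -20/27); meets DF at V = (0, -2/3)
V = D + t·(F−D) with t = 5/3

t = 5/3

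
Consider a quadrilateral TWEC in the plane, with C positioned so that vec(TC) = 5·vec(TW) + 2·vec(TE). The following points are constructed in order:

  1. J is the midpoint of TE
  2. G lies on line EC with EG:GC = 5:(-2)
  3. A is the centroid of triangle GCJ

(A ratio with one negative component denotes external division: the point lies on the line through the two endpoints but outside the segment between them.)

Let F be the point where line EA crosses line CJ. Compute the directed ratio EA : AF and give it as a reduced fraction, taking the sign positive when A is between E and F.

Choose coordinates T = (0, 0), W = (1, 0), E = (0, 1), C = (5, 2).
1. J is the midpoint of TE ⇒ J = (0, 1/2)
2. G lies on line EC with EG:GC = 5:(-2) ⇒ G = (25/3, 8/3)
3. A is the centroid of triangle GCJ ⇒ A = (40/9, 31/18)
line EA meets CJ at F = (40/11, 35/22)
A = E + t·(F−E) with t = 11/9, so EA:AF = 11/9:-2/9

EA:AF = -11/2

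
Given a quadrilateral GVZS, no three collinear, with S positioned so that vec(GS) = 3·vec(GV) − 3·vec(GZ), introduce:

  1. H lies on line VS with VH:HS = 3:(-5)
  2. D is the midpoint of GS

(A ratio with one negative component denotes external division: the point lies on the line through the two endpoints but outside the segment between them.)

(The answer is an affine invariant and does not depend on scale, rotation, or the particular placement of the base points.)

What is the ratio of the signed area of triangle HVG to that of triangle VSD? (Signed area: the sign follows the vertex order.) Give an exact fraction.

Set G = (0, 0), V = (1, 0), Z = (0, 1), S = (3, -3); any affine frame gives the same invariant.
1. H lies on line VS with VH:HS = 3:(-5) ⇒ H = (-2, 9/2)
2. D is the midpoint of GS ⇒ D = (3/2, -3/2)
2·[HVG] = -9/2, 2·[VSD] = -3/2
[HVG]:[VSD] = -9/2:-3/2 = 3

[HVG]:[VSD] = 3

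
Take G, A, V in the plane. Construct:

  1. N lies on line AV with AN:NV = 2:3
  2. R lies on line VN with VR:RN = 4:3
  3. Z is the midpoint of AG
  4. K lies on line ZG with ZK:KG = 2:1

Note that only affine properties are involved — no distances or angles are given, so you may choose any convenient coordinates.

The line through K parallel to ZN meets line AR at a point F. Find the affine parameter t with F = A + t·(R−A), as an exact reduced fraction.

Assign G = (0, 0), A = (1, 0), V = (0, 1) — the answer is frame-independent, so this choice is without loss of generality.
1. N lies on line AV with AN:NV = 2:3 ⇒ N = (3/5, 2/5)
2. R lies on line VN with VR:RN = 4:3 ⇒ R = (12/35, 23/35)
3. Z is the midpoint of AG ⇒ Z = (1/2, 0)
4. K lies on line ZG with ZK:KG = 2:1 ⇒ K = (1/6, 0)
through K parallel to ZN: direction (1/10, 2/5); meets AR at F = (1/3, 2/3)
F = A + t·(R−A) with t = 70/69

t = 70/69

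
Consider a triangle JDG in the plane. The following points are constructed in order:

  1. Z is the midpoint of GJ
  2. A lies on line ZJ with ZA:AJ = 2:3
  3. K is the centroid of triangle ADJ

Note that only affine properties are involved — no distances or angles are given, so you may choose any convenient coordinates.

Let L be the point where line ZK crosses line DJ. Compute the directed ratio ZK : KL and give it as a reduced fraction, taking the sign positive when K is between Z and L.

Assign J = (0, 0), D = (1, 0), G = (0, 1) — the answer is frame-independent, so this choice is without loss of generality.
1. Z is the midpoint of GJ ⇒ Z = (0, 1/2)
2. A lies on line ZJ with ZA:AJ = 2:3 ⇒ A = (0, 3/10)
3. K is the centroid of triangle ADJ ⇒ K = (1/3, 1/10)
line ZK meets DJ at L = (5/12, 0)
K = Z + t·(L−Z) with t = 4/5, so ZK:KL = 4/5:1/5

ZK:KL = 4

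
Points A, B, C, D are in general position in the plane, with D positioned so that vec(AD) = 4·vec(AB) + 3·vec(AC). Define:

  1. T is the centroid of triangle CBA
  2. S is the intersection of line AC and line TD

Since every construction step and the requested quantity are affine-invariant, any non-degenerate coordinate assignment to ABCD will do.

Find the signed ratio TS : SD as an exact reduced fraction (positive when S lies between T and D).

TS:SD = -1/12

Set A = (0, 0), B = (1, 0), C = (0, 1), D = (4, 3); any affine frame gives the same invariant.
1. T is the centroid of triangle CBA ⇒ T = (1/3, 1/3)
2. S is the intersection of line AC and line TD ⇒ S = (0, 1/11)
S = T + t·(D−T) with t = -1/11, so TS:SD = t:(1−t) = -1/11:12/11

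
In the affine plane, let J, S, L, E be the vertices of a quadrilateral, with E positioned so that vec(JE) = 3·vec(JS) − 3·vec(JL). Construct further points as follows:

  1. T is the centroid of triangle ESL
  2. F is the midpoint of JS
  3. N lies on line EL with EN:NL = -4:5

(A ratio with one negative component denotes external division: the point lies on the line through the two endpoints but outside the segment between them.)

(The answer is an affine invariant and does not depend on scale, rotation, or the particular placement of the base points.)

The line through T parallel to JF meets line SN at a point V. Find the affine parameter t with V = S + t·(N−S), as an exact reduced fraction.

t = 2/57

Work in coordinates with J = (0, 0), S = (1, 0), L = (0, 1), E = (3, -3).
1. T is the centroid of triangle ESL ⇒ T = (4/3, -2/3)
2. F is the midpoint of JS ⇒ F = (1/2, 0)
3. N lies on line EL with EN:NL = -4:5 ⇒ N = (15, -19)
through T parallel to JF: direction (1/2, 0); meets SN at V = (85/57, -2/3)
V = S + t·(N−S) with t = 2/57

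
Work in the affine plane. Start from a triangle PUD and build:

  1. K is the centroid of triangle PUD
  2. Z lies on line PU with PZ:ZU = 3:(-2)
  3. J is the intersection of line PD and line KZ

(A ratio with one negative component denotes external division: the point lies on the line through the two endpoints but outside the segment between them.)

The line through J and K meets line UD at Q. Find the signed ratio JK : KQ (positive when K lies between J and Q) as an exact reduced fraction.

Set P = (0, 0), U = (1, 0), D = (0, 1); any affine frame gives the same invariant.
1. K is the centroid of triangle PUD ⇒ K = (1/3, 1/3)
2. Z lies on line PU with PZ:ZU = 3:(-2) ⇒ Z = (3, 0)
3. J is the intersection of line PD and line KZ ⇒ J = (0, 3/8)
line JK meets UD at Q = (5/7, 2/7)
K = J + t·(Q−J) with t = 7/15, so JK:KQ = 7/15:8/15

JK:KQ = 7/8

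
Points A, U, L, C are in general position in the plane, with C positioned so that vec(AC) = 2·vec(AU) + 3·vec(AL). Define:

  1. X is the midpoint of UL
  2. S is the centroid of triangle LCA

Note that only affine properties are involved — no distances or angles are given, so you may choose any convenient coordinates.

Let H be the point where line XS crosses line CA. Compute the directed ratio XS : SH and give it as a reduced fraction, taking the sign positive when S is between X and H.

Set A = (0, 0), U = (1, 0), L = (0, 1), C = (2, 3); any affine frame gives the same invariant.
1. X is the midpoint of UL ⇒ X = (1/2, 1/2)
2. S is the centroid of triangle LCA ⇒ S = (2/3, 4/3)
line XS meets CA at H = (4/7, 6/7)
S = X + t·(H−X) with t = 7/3, so XS:SH = 7/3:-4/3

XS:SH = -7/4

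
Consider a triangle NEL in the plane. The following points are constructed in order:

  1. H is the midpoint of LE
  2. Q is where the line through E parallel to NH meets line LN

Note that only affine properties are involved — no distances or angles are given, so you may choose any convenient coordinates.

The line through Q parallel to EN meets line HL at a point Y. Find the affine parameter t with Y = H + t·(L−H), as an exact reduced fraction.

Assign N = (0, 0), E = (1, 0), L = (0, 1) — the answer is frame-independent, so this choice is without loss of generality.
1. H is the midpoint of LE ⇒ H = (1/2, 1/2)
2. Q is where the line through E parallel to NH meets line LN ⇒ Q = (0, -1)
through Q parallel to EN: direction (-1, 0); meets HL at Y = (2, -1)
Y = H + t·(L−H) with t = -3

t = -3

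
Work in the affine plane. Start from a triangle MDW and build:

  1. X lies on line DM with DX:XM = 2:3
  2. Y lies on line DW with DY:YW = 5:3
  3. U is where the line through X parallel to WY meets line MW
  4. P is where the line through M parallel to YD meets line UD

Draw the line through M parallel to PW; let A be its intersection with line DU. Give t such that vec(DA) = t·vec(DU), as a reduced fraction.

t = -5/4

Assign M = (0, 0), D = (1, 0), W = (0, 1) — the answer is frame-independent, so this choice is without loss of generality.
1. X lies on line DM with DX:XM = 2:3 ⇒ X = (3/5, 0)
2. Y lies on line DW with DY:YW = 5:3 ⇒ Y = (3/8, 5/8)
3. U is where the line through X parallel to WY meets line MW ⇒ U = (0, 3/5)
4. P is where the line through M parallel to YD meets line UD ⇒ P = (-3/2, 3/2)
through M parallel to PW: direction (3/2, -1/2); meets DU at A = (9/4, -3/4)
A = D + t·(U−D) with t = -5/4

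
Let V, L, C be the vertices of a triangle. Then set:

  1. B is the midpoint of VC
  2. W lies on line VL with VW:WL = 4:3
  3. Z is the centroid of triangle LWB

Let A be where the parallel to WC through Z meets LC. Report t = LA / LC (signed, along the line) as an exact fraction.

Set V = (0, 0), L = (1, 0), C = (0, 1); any affine frame gives the same invariant.
1. B is the midpoint of VC ⇒ B = (0, 1/2)
2. W lies on line VL with VW:WL = 4:3 ⇒ W = (4/7, 0)
3. Z is the centroid of triangle LWB ⇒ Z = (11/21, 1/6)
through Z parallel to WC: direction (-4/7, 1); meets LC at A = (1/9, 8/9)
A = L + t·(C−L) with t = 8/9

t = 8/9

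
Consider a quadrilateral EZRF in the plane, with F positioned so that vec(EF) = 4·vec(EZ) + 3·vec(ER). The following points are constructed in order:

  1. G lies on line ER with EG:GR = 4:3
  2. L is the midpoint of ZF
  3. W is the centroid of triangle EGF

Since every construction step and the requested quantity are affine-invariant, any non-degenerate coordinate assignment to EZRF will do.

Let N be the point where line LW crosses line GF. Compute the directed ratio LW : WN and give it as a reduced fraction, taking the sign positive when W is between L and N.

Work in coordinates with E = (0, 0), Z = (1, 0), R = (0, 1), F = (4, 3).
1. G lies on line ER with EG:GR = 4:3 ⇒ G = (0, 4/7)
2. L is the midpoint of ZF ⇒ L = (5/2, 3/2)
3. W is the centroid of triangle EGF ⇒ W = (4/3, 25/21)
line LW meets GF at N = (52/67, 489/469)
W = L + t·(N−L) with t = 67/99, so LW:WN = 67/99:32/99

LW:WN = 67/32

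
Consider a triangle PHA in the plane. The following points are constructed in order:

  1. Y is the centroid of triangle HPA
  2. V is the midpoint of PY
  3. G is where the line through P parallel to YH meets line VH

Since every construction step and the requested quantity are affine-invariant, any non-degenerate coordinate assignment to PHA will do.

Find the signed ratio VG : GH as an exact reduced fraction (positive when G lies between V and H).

VG:GH = -1/2

Assign P = (0, 0), H = (1, 0), A = (0, 1) — the answer is frame-independent, so this choice is without loss of generality.
1. Y is the centroid of triangle HPA ⇒ Y = (1/3, 1/3)
2. V is the midpoint of PY ⇒ V = (1/6, 1/6)
3. G is where the line through P parallel to YH meets line VH ⇒ G = (-2/3, 1/3)
G = V + t·(H−V) with t = -1, so VG:GH = t:(1−t) = -1:2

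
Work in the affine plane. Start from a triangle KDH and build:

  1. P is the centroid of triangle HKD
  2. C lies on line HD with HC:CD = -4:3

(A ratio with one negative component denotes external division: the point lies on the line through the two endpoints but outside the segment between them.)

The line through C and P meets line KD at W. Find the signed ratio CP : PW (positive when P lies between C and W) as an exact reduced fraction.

CP:PW = -10

Assign K = (0, 0), D = (1, 0), H = (0, 1) — the answer is frame-independent, so this choice is without loss of generality.
1. P is the centroid of triangle HKD ⇒ P = (1/3, 1/3)
2. C lies on line HD with HC:CD = -4:3 ⇒ C = (4, -3)
line CP meets KD at W = (7/10, 0)
P = C + t·(W−C) with t = 10/9, so CP:PW = 10/9:-1/9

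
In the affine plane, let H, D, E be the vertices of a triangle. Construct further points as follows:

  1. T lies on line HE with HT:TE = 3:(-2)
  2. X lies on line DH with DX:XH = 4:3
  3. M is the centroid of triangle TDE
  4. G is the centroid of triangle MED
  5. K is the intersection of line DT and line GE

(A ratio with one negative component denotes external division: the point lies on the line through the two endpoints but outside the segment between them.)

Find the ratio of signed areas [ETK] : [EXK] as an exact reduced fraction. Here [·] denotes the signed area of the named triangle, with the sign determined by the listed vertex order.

Set H = (0, 0), D = (1, 0), E = (0, 1); any affine frame gives the same invariant.
1. T lies on line HE with HT:TE = 3:(-2) ⇒ T = (0, 3)
2. X lies on line DH with DX:XH = 4:3 ⇒ X = (3/7, 0)
3. M is the centroid of triangle TDE ⇒ M = (1/3, 4/3)
4. G is the centroid of triangle MED ⇒ G = (4/9, 7/9)
5. K is the intersection of line DT and line GE ⇒ K = (4/5, 3/5)
2·[ETK] = -8/5, 2·[EXK] = 22/35
[ETK]:[EXK] = -8/5:22/35 = -28/11

[ETK]:[EXK] = -28/11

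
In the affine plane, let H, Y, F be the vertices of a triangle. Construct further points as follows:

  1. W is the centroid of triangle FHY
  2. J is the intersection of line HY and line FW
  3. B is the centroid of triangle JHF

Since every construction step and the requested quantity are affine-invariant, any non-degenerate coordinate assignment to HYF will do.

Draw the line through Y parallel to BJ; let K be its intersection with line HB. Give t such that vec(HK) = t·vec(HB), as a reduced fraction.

t = 2

Work in coordinates with H = (0, 0), Y = (1, 0), F = (0, 1).
1. W is the centroid of triangle FHY ⇒ W = (1/3, 1/3)
2. J is the intersection of line HY and line FW ⇒ J = (1/2, 0)
3. B is the centroid of triangle JHF ⇒ B = (1/6, 1/3)
through Y parallel to BJ: direction (1/3, -1/3); meets HB at K = (1/3, 2/3)
K = H + t·(B−H) with t = 2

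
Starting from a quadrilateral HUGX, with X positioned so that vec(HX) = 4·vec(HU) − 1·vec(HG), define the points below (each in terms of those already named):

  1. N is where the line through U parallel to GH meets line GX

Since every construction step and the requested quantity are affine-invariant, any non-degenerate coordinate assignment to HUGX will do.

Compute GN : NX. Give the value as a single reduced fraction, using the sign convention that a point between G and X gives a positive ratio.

Set H = (0, 0), U = (1, 0), G = (0, 1), X = (4, -1); any affine frame gives the same invariant.
1. N is where the line through U parallel to GH meets line GX ⇒ N = (1, 1/2)
N = G + t·(X−G) with t = 1/4, so GN:NX = t:(1−t) = 1/4:3/4

GN:NX = 1/3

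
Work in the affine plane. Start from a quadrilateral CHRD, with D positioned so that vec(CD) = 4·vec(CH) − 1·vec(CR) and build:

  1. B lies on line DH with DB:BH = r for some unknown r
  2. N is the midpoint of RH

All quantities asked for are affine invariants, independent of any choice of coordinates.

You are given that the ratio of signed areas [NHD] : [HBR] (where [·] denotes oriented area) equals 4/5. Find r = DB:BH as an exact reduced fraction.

Work in coordinates with C = (0, 0), H = (1, 0), R = (0, 1), D = (4, -1).
1. With DB:BH = r, write λ = r/(r+1) so B = D + λ·(H−D); B is affine-linear in λ
2. N is the midpoint of RH ⇒ N = (1/2, 1/2)
Every point depending on B is an affine combination of B and λ-independent points, so each such coordinate is linear in λ; the λ² term in each signed area is a multiple of (H−D)×(H−D) = 0, so 2·[NHD] and 2·[HBR] are each linear in λ. Evaluating at λ=0 and λ=1:
  2·[NHD] = 1,   2·[HBR] = -2·λ + 2
So [NHD]:[HBR] = (1) / (-2·λ + 2). Setting this equal to 4/5:
  1 = 4/5·(-2·λ + 2)  ⇒  λ = 3/8
Then r = λ/(1−λ) = (3/8)/(5/8) = 3/5. Check: with r = 3/5, B = (23/8, -5/8) and [NHD]:[HBR] = 4/5 as required.

r = 3/5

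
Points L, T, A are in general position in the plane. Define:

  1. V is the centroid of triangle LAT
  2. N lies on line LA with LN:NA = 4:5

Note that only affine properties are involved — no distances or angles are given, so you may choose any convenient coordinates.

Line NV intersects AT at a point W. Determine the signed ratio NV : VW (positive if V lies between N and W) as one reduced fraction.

Set L = (0, 0), T = (1, 0), A = (0, 1); any affine frame gives the same invariant.
1. V is the centroid of triangle LAT ⇒ V = (1/3, 1/3)
2. N lies on line LA with LN:NA = 4:5 ⇒ N = (0, 4/9)
line NV meets AT at W = (5/6, 1/6)
V = N + t·(W−N) with t = 2/5, so NV:VW = 2/5:3/5

NV:VW = 2/3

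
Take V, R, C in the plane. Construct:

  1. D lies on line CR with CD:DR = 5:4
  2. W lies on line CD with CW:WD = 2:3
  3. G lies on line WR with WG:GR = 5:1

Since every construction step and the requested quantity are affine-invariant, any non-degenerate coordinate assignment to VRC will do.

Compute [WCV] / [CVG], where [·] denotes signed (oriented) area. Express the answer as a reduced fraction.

[WCV]:[CVG] = 12/47

Work in coordinates with V = (0, 0), R = (1, 0), C = (0, 1).
1. D lies on line CR with CD:DR = 5:4 ⇒ D = (5/9, 4/9)
2. W lies on line CD with CW:WD = 2:3 ⇒ W = (2/9, 7/9)
3. G lies on line WR with WG:GR = 5:1 ⇒ G = (47/54, 7/54)
2·[WCV] = 2/9, 2·[CVG] = 47/54
[WCV]:[CVG] = 2/9:47/54 = 12/47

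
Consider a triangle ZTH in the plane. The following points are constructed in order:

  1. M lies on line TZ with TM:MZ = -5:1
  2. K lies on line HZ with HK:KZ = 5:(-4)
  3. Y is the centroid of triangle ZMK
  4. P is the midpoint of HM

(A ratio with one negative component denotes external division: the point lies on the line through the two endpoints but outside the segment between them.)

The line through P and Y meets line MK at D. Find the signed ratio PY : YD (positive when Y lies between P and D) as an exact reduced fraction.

PY:YD = 7/8

Choose coordinates Z = (0, 0), T = (1, 0), H = (0, 1).
1. M lies on line TZ with TM:MZ = -5:1 ⇒ M = (-1/4, 0)
2. K lies on line HZ with HK:KZ = 5:(-4) ⇒ K = (0, -4)
3. Y is the centroid of triangle ZMK ⇒ Y = (-1/12, -4/3)
4. P is the midpoint of HM ⇒ P = (-1/8, 1/2)
line PY meets MK at D = (-1/28, -24/7)
Y = P + t·(D−P) with t = 7/15, so PY:YD = 7/15:8/15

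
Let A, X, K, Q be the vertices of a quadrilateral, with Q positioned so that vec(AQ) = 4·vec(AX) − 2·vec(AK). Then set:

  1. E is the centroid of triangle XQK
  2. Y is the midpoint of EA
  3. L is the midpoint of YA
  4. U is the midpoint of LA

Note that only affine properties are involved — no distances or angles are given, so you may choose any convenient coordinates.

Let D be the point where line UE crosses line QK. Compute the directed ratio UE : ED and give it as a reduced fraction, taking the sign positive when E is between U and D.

UE:ED = 77/8

Work in coordinates with A = (0, 0), X = (1, 0), K = (0, 1), Q = (4, -2).
1. E is the centroid of triangle XQK ⇒ E = (5/3, -1/3)
2. Y is the midpoint of EA ⇒ Y = (5/6, -1/6)
3. L is the midpoint of YA ⇒ L = (5/12, -1/12)
4. U is the midpoint of LA ⇒ U = (5/24, -1/24)
line UE meets QK at D = (20/11, -4/11)
E = U + t·(D−U) with t = 77/85, so UE:ED = 77/85:8/85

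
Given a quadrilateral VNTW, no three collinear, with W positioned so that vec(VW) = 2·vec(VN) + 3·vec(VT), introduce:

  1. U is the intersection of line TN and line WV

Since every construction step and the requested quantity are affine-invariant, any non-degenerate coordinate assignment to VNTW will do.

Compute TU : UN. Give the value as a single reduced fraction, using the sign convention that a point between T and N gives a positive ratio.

Choose coordinates V = (0, 0), N = (1, 0), T = (0, 1), W = (2, 3).
1. U is the intersection of line TN and line WV ⇒ U = (2/5, 3/5)
U = T + t·(N−T) with t = 2/5, so TU:UN = t:(1−t) = 2/5:3/5

TU:UN = 2/3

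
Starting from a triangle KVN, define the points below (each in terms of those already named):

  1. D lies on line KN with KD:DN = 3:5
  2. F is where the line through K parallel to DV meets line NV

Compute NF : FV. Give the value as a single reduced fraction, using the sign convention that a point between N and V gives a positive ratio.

Choose coordinates K = (0, 0), V = (1, 0), N = (0, 1).
1. D lies on line KN with KD:DN = 3:5 ⇒ D = (0, 3/8)
2. F is where the line through K parallel to DV meets line NV ⇒ F = (8/5, -3/5)
F = N + t·(V−N) with t = 8/5, so NF:FV = t:(1−t) = 8/5:-3/5

NF:FV = -8/3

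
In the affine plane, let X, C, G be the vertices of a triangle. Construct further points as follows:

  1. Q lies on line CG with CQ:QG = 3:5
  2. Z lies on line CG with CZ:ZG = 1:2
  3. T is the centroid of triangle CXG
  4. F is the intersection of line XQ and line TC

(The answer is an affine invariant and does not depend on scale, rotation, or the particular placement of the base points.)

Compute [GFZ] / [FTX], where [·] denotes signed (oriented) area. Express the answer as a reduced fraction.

[GFZ]:[FTX] = 3

Work in coordinates with X = (0, 0), C = (1, 0), G = (0, 1).
1. Q lies on line CG with CQ:QG = 3:5 ⇒ Q = (5/8, 3/8)
2. Z lies on line CG with CZ:ZG = 1:2 ⇒ Z = (2/3, 1/3)
3. T is the centroid of triangle CXG ⇒ T = (1/3, 1/3)
4. F is the intersection of line XQ and line TC ⇒ F = (5/11, 3/11)
2·[GFZ] = 2/11, 2·[FTX] = 2/33
[GFZ]:[FTX] = 2/11:2/33 = 3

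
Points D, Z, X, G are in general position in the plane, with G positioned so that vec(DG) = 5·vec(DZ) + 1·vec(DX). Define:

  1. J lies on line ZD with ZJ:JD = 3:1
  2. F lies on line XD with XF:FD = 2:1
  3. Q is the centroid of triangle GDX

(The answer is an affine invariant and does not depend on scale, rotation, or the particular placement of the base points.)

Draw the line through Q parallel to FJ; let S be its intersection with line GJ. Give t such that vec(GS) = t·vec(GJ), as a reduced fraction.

Assign D = (0, 0), Z = (1, 0), X = (0, 1), G = (5, 1) — the answer is frame-independent, so this choice is without loss of generality.
1. J lies on line ZD with ZJ:JD = 3:1 ⇒ J = (1/4, 0)
2. F lies on line XD with XF:FD = 2:1 ⇒ F = (0, 1/3)
3. Q is the centroid of triangle GDX ⇒ Q = (5/3, 2/3)
through Q parallel to FJ: direction (1/4, -1/3); meets GJ at S = (503/264, 23/66)
S = G + t·(J−G) with t = 43/66

t = 43/66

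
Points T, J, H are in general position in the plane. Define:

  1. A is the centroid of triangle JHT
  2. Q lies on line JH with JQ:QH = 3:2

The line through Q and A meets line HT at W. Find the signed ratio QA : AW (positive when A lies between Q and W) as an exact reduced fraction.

Work in coordinates with T = (0, 0), J = (1, 0), H = (0, 1).
1. A is the centroid of triangle JHT ⇒ A = (1/3, 1/3)
2. Q lies on line JH with JQ:QH = 3:2 ⇒ Q = (2/5, 3/5)
line QA meets HT at W = (0, -1)
A = Q + t·(W−Q) with t = 1/6, so QA:AW = 1/6:5/6

QA:AW = 1/5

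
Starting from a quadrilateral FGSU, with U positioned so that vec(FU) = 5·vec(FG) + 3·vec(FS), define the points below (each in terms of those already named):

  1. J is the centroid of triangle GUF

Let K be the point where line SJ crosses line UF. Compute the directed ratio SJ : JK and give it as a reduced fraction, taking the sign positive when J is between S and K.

Work in coordinates with F = (0, 0), G = (1, 0), S = (0, 1), U = (5, 3).
1. J is the centroid of triangle GUF ⇒ J = (2, 1)
line SJ meets UF at K = (5/3, 1)
J = S + t·(K−S) with t = 6/5, so SJ:JK = 6/5:-1/5

SJ:JK = -6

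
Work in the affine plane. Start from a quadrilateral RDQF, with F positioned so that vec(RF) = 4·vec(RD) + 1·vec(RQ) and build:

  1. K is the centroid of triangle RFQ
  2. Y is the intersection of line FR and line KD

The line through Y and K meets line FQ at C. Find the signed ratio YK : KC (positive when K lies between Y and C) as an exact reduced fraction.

YK:KC = 8/7

Assign R = (0, 0), D = (1, 0), Q = (0, 1), F = (4, 1) — the answer is frame-independent, so this choice is without loss of generality.
1. K is the centroid of triangle RFQ ⇒ K = (4/3, 2/3)
2. Y is the intersection of line FR and line KD ⇒ Y = (8/7, 2/7)
line YK meets FQ at C = (3/2, 1)
K = Y + t·(C−Y) with t = 8/15, so YK:KC = 8/15:7/15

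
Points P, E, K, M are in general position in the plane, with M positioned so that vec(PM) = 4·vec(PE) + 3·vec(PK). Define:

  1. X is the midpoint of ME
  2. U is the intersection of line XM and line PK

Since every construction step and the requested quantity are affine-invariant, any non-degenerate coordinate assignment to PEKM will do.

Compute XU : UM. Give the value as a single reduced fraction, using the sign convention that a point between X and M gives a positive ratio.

XU:UM = -5/8

Choose coordinates P = (0, 0), E = (1, 0), K = (0, 1), M = (4, 3).
1. X is the midpoint of ME ⇒ X = (5/2, 3/2)
2. U is the intersection of line XM and line PK ⇒ U = (0, -1)
U = X + t·(M−X) with t = -5/3, so XU:UM = t:(1−t) = -5/3:8/3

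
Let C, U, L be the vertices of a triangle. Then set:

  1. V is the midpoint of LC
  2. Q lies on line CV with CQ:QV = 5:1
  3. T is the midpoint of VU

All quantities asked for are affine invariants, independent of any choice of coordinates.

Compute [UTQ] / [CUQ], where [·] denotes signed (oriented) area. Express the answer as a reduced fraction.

[UTQ]:[CUQ] = 1/10

Choose coordinates C = (0, 0), U = (1, 0), L = (0, 1).
1. V is the midpoint of LC ⇒ V = (0, 1/2)
2. Q lies on line CV with CQ:QV = 5:1 ⇒ Q = (0, 5/12)
3. T is the midpoint of VU ⇒ T = (1/2, 1/4)
2·[UTQ] = 1/24, 2·[CUQ] = 5/12
[UTQ]:[CUQ] = 1/24:5/12 = 1/10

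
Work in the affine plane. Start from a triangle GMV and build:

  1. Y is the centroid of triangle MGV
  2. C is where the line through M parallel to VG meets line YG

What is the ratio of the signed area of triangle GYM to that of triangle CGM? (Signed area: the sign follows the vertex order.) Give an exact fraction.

[GYM]:[CGM] = -1/3

Work in coordinates with G = (0, 0), M = (1, 0), V = (0, 1).
1. Y is the centroid of triangle MGV ⇒ Y = (1/3, 1/3)
2. C is where the line through M parallel to VG meets line YG ⇒ C = (1, 1)
2·[GYM] = -1/3, 2·[CGM] = 1
[GYM]:[CGM] = -1/3:1 = -1/3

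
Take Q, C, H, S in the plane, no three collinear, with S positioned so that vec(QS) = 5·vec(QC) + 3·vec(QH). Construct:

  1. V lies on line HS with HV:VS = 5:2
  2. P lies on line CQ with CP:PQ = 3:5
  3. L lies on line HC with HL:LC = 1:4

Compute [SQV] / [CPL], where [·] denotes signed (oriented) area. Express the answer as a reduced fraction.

Set Q = (0, 0), C = (1, 0), H = (0, 1), S = (5, 3); any affine frame gives the same invariant.
1. V lies on line HS with HV:VS = 5:2 ⇒ V = (25/7, 17/7)
2. P lies on line CQ with CP:PQ = 3:5 ⇒ P = (5/8, 0)
3. L lies on line HC with HL:LC = 1:4 ⇒ L = (1/5, 4/5)
2·[SQV] = -10/7, 2·[CPL] = -3/10
[SQV]:[CPL] = -10/7:-3/10 = 100/21

[SQV]:[CPL] = 100/21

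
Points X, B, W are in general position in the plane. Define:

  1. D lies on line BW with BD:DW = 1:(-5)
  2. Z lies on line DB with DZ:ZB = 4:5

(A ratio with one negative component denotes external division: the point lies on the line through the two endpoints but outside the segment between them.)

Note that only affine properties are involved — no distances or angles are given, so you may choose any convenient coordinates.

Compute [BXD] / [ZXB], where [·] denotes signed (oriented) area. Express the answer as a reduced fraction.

[BXD]:[ZXB] = -9/5

Assign X = (0, 0), B = (1, 0), W = (0, 1) — the answer is frame-independent, so this choice is without loss of generality.
1. D lies on line BW with BD:DW = 1:(-5) ⇒ D = (5/4, -1/4)
2. Z lies on line DB with DZ:ZB = 4:5 ⇒ Z = (41/36, -5/36)
2·[BXD] = 1/4, 2·[ZXB] = -5/36
[BXD]:[ZXB] = 1/4:-5/36 = -9/5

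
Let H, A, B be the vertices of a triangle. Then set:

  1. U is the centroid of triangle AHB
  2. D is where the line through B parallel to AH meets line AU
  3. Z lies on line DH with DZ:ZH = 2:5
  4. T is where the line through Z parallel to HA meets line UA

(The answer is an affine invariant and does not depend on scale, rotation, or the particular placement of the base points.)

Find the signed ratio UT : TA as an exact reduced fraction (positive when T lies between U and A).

UT:TA = -8/15

Set H = (0, 0), A = (1, 0), B = (0, 1); any affine frame gives the same invariant.
1. U is the centroid of triangle AHB ⇒ U = (1/3, 1/3)
2. D is where the line through B parallel to AH meets line AU ⇒ D = (-1, 1)
3. Z lies on line DH with DZ:ZH = 2:5 ⇒ Z = (-5/7, 5/7)
4. T is where the line through Z parallel to HA meets line UA ⇒ T = (-3/7, 5/7)
T = U + t·(A−U) with t = -8/7, so UT:TA = t:(1−t) = -8/7:15/7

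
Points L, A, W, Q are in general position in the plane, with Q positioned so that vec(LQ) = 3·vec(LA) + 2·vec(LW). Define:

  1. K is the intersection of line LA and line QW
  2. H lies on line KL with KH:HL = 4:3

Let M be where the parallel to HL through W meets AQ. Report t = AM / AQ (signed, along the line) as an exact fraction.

t = 1/2

Choose coordinates L = (0, 0), A = (1, 0), W = (0, 1), Q = (3, 2).
1. K is the intersection of line LA and line QW ⇒ K = (-3, 0)
2. H lies on line KL with KH:HL = 4:3 ⇒ H = (-9/7, 0)
through W parallel to HL: direction (9/7, 0); meets AQ at M = (2, 1)
M = A + t·(Q−A) with t = 1/2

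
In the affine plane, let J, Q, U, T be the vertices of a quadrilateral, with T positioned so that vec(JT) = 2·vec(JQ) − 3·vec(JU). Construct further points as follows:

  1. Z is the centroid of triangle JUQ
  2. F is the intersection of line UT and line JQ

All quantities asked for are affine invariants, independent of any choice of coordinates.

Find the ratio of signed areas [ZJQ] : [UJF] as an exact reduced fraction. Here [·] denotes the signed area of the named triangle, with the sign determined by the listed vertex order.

Set J = (0, 0), Q = (1, 0), U = (0, 1), T = (2, -3); any affine frame gives the same invariant.
1. Z is the centroid of triangle JUQ ⇒ Z = (1/3, 1/3)
2. F is the intersection of line UT and line JQ ⇒ F = (1/2, 0)
2·[ZJQ] = 1/3, 2·[UJF] = 1/2
[ZJQ]:[UJF] = 1/3:1/2 = 2/3

[ZJQ]:[UJF] = 2/3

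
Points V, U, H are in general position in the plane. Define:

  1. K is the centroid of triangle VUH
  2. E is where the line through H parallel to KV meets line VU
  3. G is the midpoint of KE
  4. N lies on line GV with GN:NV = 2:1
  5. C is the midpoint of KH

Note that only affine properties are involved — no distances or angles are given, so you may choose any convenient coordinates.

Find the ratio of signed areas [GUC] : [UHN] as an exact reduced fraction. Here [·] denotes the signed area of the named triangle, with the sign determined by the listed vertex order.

Work in coordinates with V = (0, 0), U = (1, 0), H = (0, 1).
1. K is the centroid of triangle VUH ⇒ K = (1/3, 1/3)
2. E is where the line through H parallel to KV meets line VU ⇒ E = (-1, 0)
3. G is the midpoint of KE ⇒ G = (-1/3, 1/6)
4. N lies on line GV with GN:NV = 2:1 ⇒ N = (-1/9, 1/18)
5. C is the midpoint of KH ⇒ C = (1/6, 2/3)
2·[GUC] = 3/4, 2·[UHN] = 19/18
[GUC]:[UHN] = 3/4:19/18 = 27/38

[GUC]:[UHN] = 27/38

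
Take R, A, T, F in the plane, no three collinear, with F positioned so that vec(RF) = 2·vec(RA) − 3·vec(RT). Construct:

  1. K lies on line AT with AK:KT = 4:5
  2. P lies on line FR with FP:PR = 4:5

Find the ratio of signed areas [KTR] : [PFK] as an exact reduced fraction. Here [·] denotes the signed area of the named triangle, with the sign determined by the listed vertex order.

Choose coordinates R = (0, 0), A = (1, 0), T = (0, 1), F = (2, -3).
1. K lies on line AT with AK:KT = 4:5 ⇒ K = (5/9, 4/9)
2. P lies on line FR with FP:PR = 4:5 ⇒ P = (10/9, -5/3)
2·[KTR] = 5/9, 2·[PFK] = 92/81
[KTR]:[PFK] = 5/9:92/81 = 45/92

[KTR]:[PFK] = 45/92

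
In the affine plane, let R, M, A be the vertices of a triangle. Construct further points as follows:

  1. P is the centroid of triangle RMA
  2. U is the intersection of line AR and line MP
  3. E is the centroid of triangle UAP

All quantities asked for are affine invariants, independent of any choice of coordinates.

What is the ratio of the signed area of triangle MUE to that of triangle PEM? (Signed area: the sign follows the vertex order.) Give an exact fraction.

Choose coordinates R = (0, 0), M = (1, 0), A = (0, 1).
1. P is the centroid of triangle RMA ⇒ P = (1/3, 1/3)
2. U is the intersection of line AR and line MP ⇒ U = (0, 1/2)
3. E is the centroid of triangle UAP ⇒ E = (1/9, 11/18)
2·[MUE] = -1/6, 2·[PEM] = -1/9
[MUE]:[PEM] = -1/6:-1/9 = 3/2

[MUE]:[PEM] = 3/2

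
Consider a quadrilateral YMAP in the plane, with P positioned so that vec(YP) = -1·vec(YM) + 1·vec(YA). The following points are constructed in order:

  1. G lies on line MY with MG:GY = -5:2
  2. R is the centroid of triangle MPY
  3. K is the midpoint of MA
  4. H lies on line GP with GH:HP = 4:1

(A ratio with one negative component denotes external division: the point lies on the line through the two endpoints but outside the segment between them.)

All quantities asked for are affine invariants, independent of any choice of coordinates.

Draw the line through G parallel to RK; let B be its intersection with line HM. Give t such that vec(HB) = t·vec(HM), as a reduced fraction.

t = 8/13

Set Y = (0, 0), M = (1, 0), A = (0, 1), P = (-1, 1); any affine frame gives the same invariant.
1. G lies on line MY with MG:GY = -5:2 ⇒ G = (-2/3, 0)
2. R is the centroid of triangle MPY ⇒ R = (0, 1/3)
3. K is the midpoint of MA ⇒ K = (1/2, 1/2)
4. H lies on line GP with GH:HP = 4:1 ⇒ H = (-14/15, 4/5)
through G parallel to RK: direction (1/2, 1/6); meets HM at B = (10/39, 4/13)
B = H + t·(M−H) with t = 8/13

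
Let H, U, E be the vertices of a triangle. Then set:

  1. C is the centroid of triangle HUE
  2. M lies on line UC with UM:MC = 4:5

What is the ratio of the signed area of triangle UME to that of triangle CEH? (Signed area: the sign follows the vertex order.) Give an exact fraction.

Set H = (0, 0), U = (1, 0), E = (0, 1); any affine frame gives the same invariant.
1. C is the centroid of triangle HUE ⇒ C = (1/3, 1/3)
2. M lies on line UC with UM:MC = 4:5 ⇒ M = (19/27, 4/27)
2·[UME] = -4/27, 2·[CEH] = 1/3
[UME]:[CEH] = -4/27:1/3 = -4/9

[UME]:[CEH] = -4/9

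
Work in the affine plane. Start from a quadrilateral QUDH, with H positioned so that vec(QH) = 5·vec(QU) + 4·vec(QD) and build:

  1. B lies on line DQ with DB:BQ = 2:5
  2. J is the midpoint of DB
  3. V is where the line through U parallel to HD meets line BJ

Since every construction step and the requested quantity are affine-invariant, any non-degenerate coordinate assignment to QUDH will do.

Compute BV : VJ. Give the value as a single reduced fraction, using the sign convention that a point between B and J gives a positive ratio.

BV:VJ = -46/51

Assign Q = (0, 0), U = (1, 0), D = (0, 1), H = (5, 4) — the answer is frame-independent, so this choice is without loss of generality.
1. B lies on line DQ with DB:BQ = 2:5 ⇒ B = (0, 5/7)
2. J is the midpoint of DB ⇒ J = (0, 6/7)
3. V is where the line through U parallel to HD meets line BJ ⇒ V = (0, -3/5)
V = B + t·(J−B) with t = -46/5, so BV:VJ = t:(1−t) = -46/5:51/5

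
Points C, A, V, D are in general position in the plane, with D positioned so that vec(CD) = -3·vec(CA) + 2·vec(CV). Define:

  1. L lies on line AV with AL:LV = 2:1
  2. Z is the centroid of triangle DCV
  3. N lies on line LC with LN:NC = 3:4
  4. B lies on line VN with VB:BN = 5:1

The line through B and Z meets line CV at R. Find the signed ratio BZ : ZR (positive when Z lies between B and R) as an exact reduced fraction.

Choose coordinates C = (0, 0), A = (1, 0), V = (0, 1), D = (-3, 2).
1. L lies on line AV with AL:LV = 2:1 ⇒ L = (1/3, 2/3)
2. Z is the centroid of triangle DCV ⇒ Z = (-1, 1)
3. N lies on line LC with LN:NC = 3:4 ⇒ N = (4/21, 8/21)
4. B lies on line VN with VB:BN = 5:1 ⇒ B = (10/63, 61/126)
line BZ meets CV at R = (0, 81/146)
Z = B + t·(R−B) with t = 73/10, so BZ:ZR = 73/10:-63/10

BZ:ZR = -73/63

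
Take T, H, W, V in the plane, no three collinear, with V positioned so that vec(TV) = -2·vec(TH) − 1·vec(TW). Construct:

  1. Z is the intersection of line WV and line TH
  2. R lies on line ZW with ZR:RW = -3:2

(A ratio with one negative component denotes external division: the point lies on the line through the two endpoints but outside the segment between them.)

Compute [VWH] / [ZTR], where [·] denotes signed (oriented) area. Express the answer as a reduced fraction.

[VWH]:[ZTR] = -4/3

Set T = (0, 0), H = (1, 0), W = (0, 1), V = (-2, -1); any affine frame gives the same invariant.
1. Z is the intersection of line WV and line TH ⇒ Z = (-1, 0)
2. R lies on line ZW with ZR:RW = -3:2 ⇒ R = (2, 3)
2·[VWH] = -4, 2·[ZTR] = 3
[VWH]:[ZTR] = -4:3 = -4/3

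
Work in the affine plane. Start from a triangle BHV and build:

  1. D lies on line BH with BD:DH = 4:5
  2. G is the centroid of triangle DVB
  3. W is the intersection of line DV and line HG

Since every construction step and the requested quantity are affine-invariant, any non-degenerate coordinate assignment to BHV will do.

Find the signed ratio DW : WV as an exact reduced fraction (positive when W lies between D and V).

Work in coordinates with B = (0, 0), H = (1, 0), V = (0, 1).
1. D lies on line BH with BD:DH = 4:5 ⇒ D = (4/9, 0)
2. G is the centroid of triangle DVB ⇒ G = (4/27, 1/3)
3. W is the intersection of line DV and line HG ⇒ W = (56/171, 5/19)
W = D + t·(V−D) with t = 5/19, so DW:WV = t:(1−t) = 5/19:14/19

DW:WV = 5/14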